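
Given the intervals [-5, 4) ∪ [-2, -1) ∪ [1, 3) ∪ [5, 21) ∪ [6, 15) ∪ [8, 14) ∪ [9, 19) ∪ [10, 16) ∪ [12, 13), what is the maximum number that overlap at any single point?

6

At 12, 6 of the intervals are simultaneously active.
No point has more.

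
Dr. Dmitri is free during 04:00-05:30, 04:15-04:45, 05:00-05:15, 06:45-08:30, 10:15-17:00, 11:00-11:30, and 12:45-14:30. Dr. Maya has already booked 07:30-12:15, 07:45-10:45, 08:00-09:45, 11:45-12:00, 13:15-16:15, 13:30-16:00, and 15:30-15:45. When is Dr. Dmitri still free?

First set merges to 04:00–05:30, 06:45–08:30, 10:15–17:00.
Second set merges to 07:30–12:15, 13:15–16:15.
04:00–05:30 is untouched.
06:45–08:30 with B removed leaves 06:45–07:30.
10:15–17:00 with B removed leaves 12:15–13:15, 16:15–17:00.

04:00–05:30, 06:45–07:30, 12:15–13:15, 16:15–17:00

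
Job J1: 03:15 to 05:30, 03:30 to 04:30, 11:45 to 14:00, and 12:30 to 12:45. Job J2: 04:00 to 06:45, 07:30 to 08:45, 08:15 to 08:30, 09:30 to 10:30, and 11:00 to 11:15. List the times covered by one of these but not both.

03:15–04:00, 05:30–06:45, 07:30–08:45, 09:30–10:30, 11:00–11:15, 11:45–14:00

First set merges to 03:15–05:30, 11:45–14:00.
Second set merges to 04:00–06:45, 07:30–08:45, 09:30–10:30, 11:00–11:15.
A \ B = 03:15–04:00, 11:45–14:00.
B \ A = 05:30–06:45, 07:30–08:45, 09:30–10:30, 11:00–11:15.
Union of the two gives the symmetric difference.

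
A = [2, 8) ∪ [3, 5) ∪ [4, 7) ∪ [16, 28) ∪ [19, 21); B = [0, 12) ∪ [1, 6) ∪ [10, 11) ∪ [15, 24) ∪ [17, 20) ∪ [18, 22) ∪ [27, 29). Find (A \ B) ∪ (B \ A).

A, merged: [2, 8), [16, 28).
B, merged: [0, 12), [15, 24), [27, 29).
Only in the first: [24, 27).
Only in the second: [0, 2), [8, 12), [15, 16), [28, 29).
Together these are the periods covered by exactly one.

[0, 2) ∪ [8, 12) ∪ [15, 16) ∪ [24, 27) ∪ [28, 29)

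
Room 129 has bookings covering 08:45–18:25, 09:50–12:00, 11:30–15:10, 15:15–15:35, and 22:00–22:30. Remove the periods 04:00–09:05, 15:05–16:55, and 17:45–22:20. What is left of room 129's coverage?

09:05-15:05, 16:55-17:45, 22:20-22:30

First set merges to 08:45-18:25, 22:00-22:30.
08:45-18:25 with B removed leaves 09:05-15:05, 16:55-17:45.
22:00-22:30 with B removed leaves 22:20-22:30.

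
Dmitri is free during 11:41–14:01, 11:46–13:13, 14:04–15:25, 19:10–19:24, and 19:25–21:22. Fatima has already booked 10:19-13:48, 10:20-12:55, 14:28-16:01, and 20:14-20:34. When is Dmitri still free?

Merge the first list: 11:41–14:01, 14:04–15:25, 19:10–19:24, 19:25–21:22.
Merge the second list: 10:19–13:48, 14:28–16:01, 20:14–20:34.
11:41–14:01 minus B → 13:48–14:01.
14:04–15:25 minus B → 14:04–14:28.
19:10–19:24: no B overlap → unchanged.
19:25–21:22 minus B → 19:25–20:14, 20:34–21:22.

13:48–14:01, 14:04–14:28, 19:10–19:24, 19:25–20:14, 20:34–21:22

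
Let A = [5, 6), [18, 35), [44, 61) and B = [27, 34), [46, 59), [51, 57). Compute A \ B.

[5, 6) ∪ [18, 27) ∪ [34, 35) ∪ [44, 46) ∪ [59, 61)

B, merged: [27, 34), [46, 59).
[5, 6) is untouched.
[18, 35) with B removed leaves [18, 27), [34, 35).
[44, 61) with B removed leaves [44, 46), [59, 61).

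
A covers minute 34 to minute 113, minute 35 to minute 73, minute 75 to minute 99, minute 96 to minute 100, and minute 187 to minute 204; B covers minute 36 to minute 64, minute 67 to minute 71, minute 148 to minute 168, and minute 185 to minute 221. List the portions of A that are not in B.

minute 34 to minute 36, minute 64 to minute 67, minute 71 to minute 113

A, merged: minute 34 to minute 113, minute 187 to minute 204.
minute 34 to minute 113 with B removed leaves minute 34 to minute 36, minute 64 to minute 67, minute 71 to minute 113.
minute 187 to minute 204 lies entirely inside B → drops out.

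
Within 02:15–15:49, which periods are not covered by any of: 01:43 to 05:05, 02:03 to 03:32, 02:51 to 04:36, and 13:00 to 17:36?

After merging, the occupied span is 01:43–05:05, 13:00–17:36.
Uncovered inside 02:15–15:49: 05:05–13:00.

05:05–13:00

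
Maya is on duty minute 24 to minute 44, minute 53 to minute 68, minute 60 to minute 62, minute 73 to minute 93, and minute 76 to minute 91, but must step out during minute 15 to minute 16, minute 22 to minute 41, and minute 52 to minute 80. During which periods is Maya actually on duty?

First set merges to minute 24 to minute 44, minute 53 to minute 68, minute 73 to minute 93.
minute 24 to minute 44 \ B = minute 41 to minute 44.
minute 53 to minute 68: entirely removed.
minute 73 to minute 93 \ B = minute 80 to minute 93.

minute 41 to minute 44, minute 80 to minute 93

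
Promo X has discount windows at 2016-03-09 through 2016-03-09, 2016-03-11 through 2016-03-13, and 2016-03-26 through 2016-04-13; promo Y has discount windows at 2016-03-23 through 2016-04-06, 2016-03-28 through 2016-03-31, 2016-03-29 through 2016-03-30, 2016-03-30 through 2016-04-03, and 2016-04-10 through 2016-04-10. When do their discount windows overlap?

Merge the second list: 2016-03-23 through 2016-04-06, 2016-04-10 through 2016-04-10.
2016-03-09 through 2016-03-09 falls entirely outside B.
2016-03-11 through 2016-03-13 falls entirely outside B.
2016-03-26 through 2016-04-13 overlaps B on 2016-03-26 through 2016-04-06, 2016-04-10 through 2016-04-10.

2016-03-26 through 2016-04-06, 2016-04-10 through 2016-04-10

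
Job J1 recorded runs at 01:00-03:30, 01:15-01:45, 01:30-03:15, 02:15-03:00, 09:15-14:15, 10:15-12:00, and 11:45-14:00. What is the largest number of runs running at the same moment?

3

Sweep endpoints in order; track running count of active intervals.
Peak of 3 reached at 01:30.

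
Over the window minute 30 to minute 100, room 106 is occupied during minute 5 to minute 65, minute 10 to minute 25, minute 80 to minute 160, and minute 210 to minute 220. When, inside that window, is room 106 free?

minute 65 to minute 80

After merging, the occupied span is minute 5 to minute 65, minute 80 to minute 160, minute 210 to minute 220.
Gaps within minute 30 to minute 100: minute 65 to minute 80.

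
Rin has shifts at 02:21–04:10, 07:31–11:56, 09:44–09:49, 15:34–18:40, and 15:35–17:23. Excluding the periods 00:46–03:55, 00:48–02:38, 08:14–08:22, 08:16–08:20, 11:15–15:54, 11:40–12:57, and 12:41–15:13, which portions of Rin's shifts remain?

Merge the first list: 02:21–04:10, 07:31–11:56, 15:34–18:40.
Merge the second list: 00:46–03:55, 08:14–08:22, 11:15–15:54.
02:21–04:10 minus B → 03:55–04:10.
07:31–11:56 minus B → 07:31–08:14, 08:22–11:15.
15:34–18:40 minus B → 15:54–18:40.

03:55–04:10, 07:31–08:14, 08:22–11:15, 15:54–18:40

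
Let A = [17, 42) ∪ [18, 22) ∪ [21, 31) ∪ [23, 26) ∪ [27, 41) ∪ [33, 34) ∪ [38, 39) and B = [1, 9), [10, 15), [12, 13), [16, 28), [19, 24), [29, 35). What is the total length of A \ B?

Merge the first list: [17, 42).
Merge the second list: [1, 9), [10, 15), [16, 28), [29, 35).
A \ B = [28, 29), [35, 42).
Total: 1 + 7 = 8.

8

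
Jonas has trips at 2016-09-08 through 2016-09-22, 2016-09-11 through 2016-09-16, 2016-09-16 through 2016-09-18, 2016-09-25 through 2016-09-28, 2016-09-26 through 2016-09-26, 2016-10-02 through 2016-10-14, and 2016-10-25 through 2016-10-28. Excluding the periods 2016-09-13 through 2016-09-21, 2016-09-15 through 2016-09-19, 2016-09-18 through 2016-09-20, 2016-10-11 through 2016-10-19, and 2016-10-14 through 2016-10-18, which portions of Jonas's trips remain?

Merge the first list: 2016-09-08 through 2016-09-22, 2016-09-25 through 2016-09-28, 2016-10-02 through 2016-10-14, 2016-10-25 through 2016-10-28.
Merge the second list: 2016-09-13 through 2016-09-21, 2016-10-11 through 2016-10-19.
2016-09-08 through 2016-09-22 \ B = 2016-09-08 through 2016-09-12, 2016-09-22 through 2016-09-22.
2016-09-25 through 2016-09-28: nothing removed.
2016-10-02 through 2016-10-14 \ B = 2016-10-02 through 2016-10-10.
2016-10-25 through 2016-10-28: nothing removed.

2016-09-08 through 2016-09-12, 2016-09-22 through 2016-09-22, 2016-09-25 through 2016-09-28, 2016-10-02 through 2016-10-10, 2016-10-25 through 2016-10-28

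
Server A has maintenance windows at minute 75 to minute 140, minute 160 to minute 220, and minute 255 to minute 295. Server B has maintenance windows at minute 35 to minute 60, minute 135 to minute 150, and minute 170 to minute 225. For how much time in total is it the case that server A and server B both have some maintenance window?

A ∩ B = minute 135 to minute 140, minute 170 to minute 220.
Total: 5 minutes + 50 minutes = 55 minutes.

55 minutes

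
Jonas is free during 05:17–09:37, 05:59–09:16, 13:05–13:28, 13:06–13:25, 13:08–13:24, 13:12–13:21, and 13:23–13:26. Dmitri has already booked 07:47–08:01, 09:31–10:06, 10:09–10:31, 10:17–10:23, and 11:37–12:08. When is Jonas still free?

05:17–07:47, 08:01–09:31, 13:05–13:28

A, merged: 05:17–09:37, 13:05–13:28.
B, merged: 07:47–08:01, 09:31–10:06, 10:09–10:31, 11:37–12:08.
05:17–09:37 \ B = 05:17–07:47, 08:01–09:31.
13:05–13:28: nothing removed.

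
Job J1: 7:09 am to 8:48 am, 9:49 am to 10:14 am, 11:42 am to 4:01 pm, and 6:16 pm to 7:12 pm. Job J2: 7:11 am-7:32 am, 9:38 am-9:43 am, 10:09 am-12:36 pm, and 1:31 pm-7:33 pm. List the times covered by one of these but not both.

A \ B = 7:09 am–7:11 am, 7:32 am–8:48 am, 9:49 am–10:09 am, 12:36 pm–1:31 pm.
B \ A = 9:38 am–9:43 am, 10:14 am–11:42 am, 4:01 pm–6:16 pm, 7:12 pm–7:33 pm.
Union of the two gives the symmetric difference.

7:09 am–7:11 am, 7:32 am–8:48 am, 9:38 am–9:43 am, 9:49 am–10:09 am, 10:14 am–11:42 am, 12:36 pm–1:31 pm, 4:01 pm–6:16 pm, 7:12 pm–7:33 pm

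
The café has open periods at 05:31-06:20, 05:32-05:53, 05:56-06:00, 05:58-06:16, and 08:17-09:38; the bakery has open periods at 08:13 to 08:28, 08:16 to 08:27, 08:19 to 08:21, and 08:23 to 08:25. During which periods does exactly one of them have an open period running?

Merge the first list: 05:31–06:20, 08:17–09:38.
Merge the second list: 08:13–08:28.
A but not B: 05:31–06:20, 08:28–09:38.
B but not A: 08:13–08:17.
Combining gives A △ B.

05:31–06:20, 08:13–08:17, 08:28–09:38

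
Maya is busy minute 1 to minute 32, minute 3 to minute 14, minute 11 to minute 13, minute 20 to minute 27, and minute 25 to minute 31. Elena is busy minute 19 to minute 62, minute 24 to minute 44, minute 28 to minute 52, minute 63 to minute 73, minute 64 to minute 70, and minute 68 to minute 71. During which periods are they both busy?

A, merged: minute 1 to minute 32.
B, merged: minute 19 to minute 62, minute 63 to minute 73.
minute 1 to minute 32 ∩ B → minute 19 to minute 32.

minute 19 to minute 32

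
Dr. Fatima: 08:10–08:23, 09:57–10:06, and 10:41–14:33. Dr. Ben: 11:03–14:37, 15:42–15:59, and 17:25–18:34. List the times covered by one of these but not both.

08:10–08:23, 09:57–10:06, 10:41–11:03, 14:33–14:37, 15:42–15:59, 17:25–18:34

A \ B = 08:10–08:23, 09:57–10:06, 10:41–11:03.
B \ A = 14:33–14:37, 15:42–15:59, 17:25–18:34.
Union of the two gives the symmetric difference.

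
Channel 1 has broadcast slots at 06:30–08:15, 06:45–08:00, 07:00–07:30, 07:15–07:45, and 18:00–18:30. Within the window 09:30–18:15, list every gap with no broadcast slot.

After merging, the occupied span is 06:30-08:15, 18:00-18:30.
Complement within 09:30-18:15: 09:30-18:00.

09:30-18:00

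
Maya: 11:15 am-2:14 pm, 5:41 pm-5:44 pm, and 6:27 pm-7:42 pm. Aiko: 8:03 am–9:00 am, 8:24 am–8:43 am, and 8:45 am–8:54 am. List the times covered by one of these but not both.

8:03 am-9:00 am, 11:15 am-2:14 pm, 5:41 pm-5:44 pm, 6:27 pm-7:42 pm

Merge the second list: 8:03 am-9:00 am.
A but not B: 11:15 am-2:14 pm, 5:41 pm-5:44 pm, 6:27 pm-7:42 pm.
B but not A: 8:03 am-9:00 am.
Combining gives A △ B.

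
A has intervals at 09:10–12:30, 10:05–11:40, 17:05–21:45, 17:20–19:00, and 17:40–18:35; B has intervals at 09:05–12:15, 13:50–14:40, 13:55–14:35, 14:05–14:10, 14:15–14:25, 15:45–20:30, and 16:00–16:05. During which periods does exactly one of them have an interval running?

09:05-09:10, 12:15-12:30, 13:50-14:40, 15:45-17:05, 20:30-21:45

Merge the first list: 09:10-12:30, 17:05-21:45.
Merge the second list: 09:05-12:15, 13:50-14:40, 15:45-20:30.
Only in the first: 12:15-12:30, 20:30-21:45.
Only in the second: 09:05-09:10, 13:50-14:40, 15:45-17:05.
Together these are the periods covered by exactly one.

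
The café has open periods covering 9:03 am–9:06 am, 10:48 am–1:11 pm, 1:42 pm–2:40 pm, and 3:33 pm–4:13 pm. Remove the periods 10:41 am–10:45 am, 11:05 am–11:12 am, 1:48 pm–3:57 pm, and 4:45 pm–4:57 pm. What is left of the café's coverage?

9:03 am-9:06 am, 10:48 am-11:05 am, 11:12 am-1:11 pm, 1:42 pm-1:48 pm, 3:57 pm-4:13 pm

9:03 am-9:06 am: no B overlap → unchanged.
10:48 am-1:11 pm minus B → 10:48 am-11:05 am, 11:12 am-1:11 pm.
1:42 pm-2:40 pm minus B → 1:42 pm-1:48 pm.
3:33 pm-4:13 pm minus B → 3:57 pm-4:13 pm.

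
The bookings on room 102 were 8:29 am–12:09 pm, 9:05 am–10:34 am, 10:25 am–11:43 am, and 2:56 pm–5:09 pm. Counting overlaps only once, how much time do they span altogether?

5 h 53 min

Merged: 8:29 am–12:09 pm, 2:56 pm–5:09 pm.
Lengths: 3 h 40 min + 2 h 13 min = 5 h 53 min.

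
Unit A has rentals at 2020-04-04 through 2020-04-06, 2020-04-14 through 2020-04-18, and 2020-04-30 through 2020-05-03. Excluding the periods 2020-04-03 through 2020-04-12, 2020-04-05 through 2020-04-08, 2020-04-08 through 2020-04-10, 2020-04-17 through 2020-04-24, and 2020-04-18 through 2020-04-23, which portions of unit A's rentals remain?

B, merged: 2020-04-03 through 2020-04-12, 2020-04-17 through 2020-04-24.
2020-04-04 through 2020-04-06 lies entirely inside B → drops out.
2020-04-14 through 2020-04-18 with B removed leaves 2020-04-14 through 2020-04-16.
2020-04-30 through 2020-05-03 is untouched.

2020-04-14 through 2020-04-16, 2020-04-30 through 2020-05-03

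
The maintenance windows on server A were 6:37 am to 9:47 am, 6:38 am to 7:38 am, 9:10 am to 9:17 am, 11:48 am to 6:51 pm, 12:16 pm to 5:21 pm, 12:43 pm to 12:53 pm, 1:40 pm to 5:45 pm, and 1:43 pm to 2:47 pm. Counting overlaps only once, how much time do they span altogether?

Merged: 6:37 am-9:47 am, 11:48 am-6:51 pm.
Lengths: 3 h 10 min + 7 h 3 min = 10 h 13 min.

10 h 13 min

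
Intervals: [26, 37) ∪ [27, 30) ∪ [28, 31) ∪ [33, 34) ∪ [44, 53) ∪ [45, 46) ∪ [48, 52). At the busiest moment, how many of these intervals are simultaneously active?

Walk the sorted start/end points keeping a running depth.
The depth first hits 3 at 28.

3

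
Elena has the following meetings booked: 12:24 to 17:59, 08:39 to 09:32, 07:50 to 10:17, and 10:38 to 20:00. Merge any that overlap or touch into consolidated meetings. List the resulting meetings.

07:50–10:17, 10:38–20:00

Sort by start: 07:50–10:17, 08:39–09:32, 10:38–20:00, 12:24–17:59.
08:39–09:32 overlaps/touches 07:50–10:17 → extend to 07:50–10:17.
10:38–20:00 is disjoint → start new block.
12:24–17:59 overlaps/touches 10:38–20:00 → extend to 10:38–20:00.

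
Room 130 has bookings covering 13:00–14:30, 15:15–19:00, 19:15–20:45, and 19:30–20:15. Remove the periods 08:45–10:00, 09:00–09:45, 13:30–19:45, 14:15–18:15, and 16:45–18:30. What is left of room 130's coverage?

13:00-13:30, 19:45-20:45

First set merges to 13:00-14:30, 15:15-19:00, 19:15-20:45.
Second set merges to 08:45-10:00, 13:30-19:45.
13:00-14:30 minus B → 13:00-13:30.
15:15-19:00: fully covered by B → removed.
19:15-20:45 minus B → 19:45-20:45.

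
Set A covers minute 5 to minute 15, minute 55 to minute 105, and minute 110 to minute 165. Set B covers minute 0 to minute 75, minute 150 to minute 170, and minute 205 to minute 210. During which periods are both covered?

minute 5 to minute 15, minute 55 to minute 75, minute 150 to minute 165

minute 5 to minute 15 meets the second set on minute 5 to minute 15.
minute 55 to minute 105 meets the second set on minute 55 to minute 75.
minute 110 to minute 165 meets the second set on minute 150 to minute 165.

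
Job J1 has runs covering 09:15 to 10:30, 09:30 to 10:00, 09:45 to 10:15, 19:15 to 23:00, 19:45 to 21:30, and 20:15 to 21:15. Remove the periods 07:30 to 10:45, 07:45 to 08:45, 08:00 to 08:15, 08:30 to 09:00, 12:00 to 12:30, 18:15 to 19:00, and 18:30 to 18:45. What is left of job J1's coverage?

19:15-23:00

Merge the first list: 09:15-10:30, 19:15-23:00.
Merge the second list: 07:30-10:45, 12:00-12:30, 18:15-19:00.
09:15-10:30: entirely removed.
19:15-23:00: nothing removed.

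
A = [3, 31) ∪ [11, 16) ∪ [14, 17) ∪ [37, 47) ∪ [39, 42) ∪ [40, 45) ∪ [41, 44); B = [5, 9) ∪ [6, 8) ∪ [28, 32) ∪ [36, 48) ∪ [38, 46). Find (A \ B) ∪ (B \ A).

[3, 5) ∪ [9, 28) ∪ [31, 32) ∪ [36, 37) ∪ [47, 48)

First set merges to [3, 31), [37, 47).
Second set merges to [5, 9), [28, 32), [36, 48).
A \ B = [3, 5), [9, 28).
B \ A = [31, 32), [36, 37), [47, 48).
Union of the two gives the symmetric difference.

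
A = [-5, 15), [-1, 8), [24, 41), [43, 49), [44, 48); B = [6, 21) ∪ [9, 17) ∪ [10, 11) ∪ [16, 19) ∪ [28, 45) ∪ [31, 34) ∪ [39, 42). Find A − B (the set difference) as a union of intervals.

Merge the first list: [-5, 15), [24, 41), [43, 49).
Merge the second list: [6, 21), [28, 45).
[-5, 15) with B removed leaves [-5, 6).
[24, 41) with B removed leaves [24, 28).
[43, 49) with B removed leaves [45, 49).

[-5, 6) ∪ [24, 28) ∪ [45, 49)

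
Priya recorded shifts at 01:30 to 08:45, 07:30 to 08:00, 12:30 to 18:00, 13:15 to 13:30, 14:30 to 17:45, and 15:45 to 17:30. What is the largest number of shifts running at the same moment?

At 15:45, 3 of the intervals are simultaneously active.
No point has more.

3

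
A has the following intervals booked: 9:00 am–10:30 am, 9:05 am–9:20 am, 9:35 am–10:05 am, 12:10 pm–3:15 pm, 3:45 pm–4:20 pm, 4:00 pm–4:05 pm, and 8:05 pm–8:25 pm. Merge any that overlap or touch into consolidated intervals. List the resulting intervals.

9:05 am–9:20 am overlaps/touches 9:00 am–10:30 am → extend to 9:00 am–10:30 am.
9:35 am–10:05 am overlaps/touches 9:00 am–10:30 am → extend to 9:00 am–10:30 am.
12:10 pm–3:15 pm is disjoint → start new block.
3:45 pm–4:20 pm is disjoint → start new block.
4:00 pm–4:05 pm overlaps/touches 3:45 pm–4:20 pm → extend to 3:45 pm–4:20 pm.
8:05 pm–8:25 pm is disjoint → start new block.

9:00 am–10:30 am, 12:10 pm–3:15 pm, 3:45 pm–4:20 pm, 8:05 pm–8:25 pm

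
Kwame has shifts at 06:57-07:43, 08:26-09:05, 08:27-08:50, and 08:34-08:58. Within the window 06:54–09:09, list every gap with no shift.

06:54–06:57, 07:43–08:26, 09:05–09:09

Covered (merged): 06:57–07:43, 08:26–09:05.
Gaps within 06:54–09:09: 06:54–06:57, 07:43–08:26, 09:05–09:09.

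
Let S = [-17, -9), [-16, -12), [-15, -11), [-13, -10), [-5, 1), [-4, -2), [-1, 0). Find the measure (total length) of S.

Merged: [-17, -9), [-5, 1).
Lengths: 8 + 6 = 14.

14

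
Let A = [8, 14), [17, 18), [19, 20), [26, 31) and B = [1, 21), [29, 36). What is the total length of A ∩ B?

A ∩ B = [8, 14), [17, 18), [19, 20), [29, 31).
Total: 6 + 1 + 1 + 2 = 10.

10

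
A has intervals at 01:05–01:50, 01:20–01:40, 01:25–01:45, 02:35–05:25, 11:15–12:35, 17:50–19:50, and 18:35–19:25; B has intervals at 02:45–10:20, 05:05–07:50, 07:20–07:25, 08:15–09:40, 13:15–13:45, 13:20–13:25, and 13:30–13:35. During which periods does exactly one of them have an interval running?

Merge the first list: 01:05–01:50, 02:35–05:25, 11:15–12:35, 17:50–19:50.
Merge the second list: 02:45–10:20, 13:15–13:45.
A \ B = 01:05–01:50, 02:35–02:45, 11:15–12:35, 17:50–19:50.
B \ A = 05:25–10:20, 13:15–13:45.
Union of the two gives the symmetric difference.

01:05–01:50, 02:35–02:45, 05:25–10:20, 11:15–12:35, 13:15–13:45, 17:50–19:50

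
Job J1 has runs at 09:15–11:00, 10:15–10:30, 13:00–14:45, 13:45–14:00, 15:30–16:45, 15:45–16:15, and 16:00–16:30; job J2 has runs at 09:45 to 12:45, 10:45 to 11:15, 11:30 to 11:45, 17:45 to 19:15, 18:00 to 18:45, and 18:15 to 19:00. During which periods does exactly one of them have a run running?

Merge the first list: 09:15–11:00, 13:00–14:45, 15:30–16:45.
Merge the second list: 09:45–12:45, 17:45–19:15.
Only in the first: 09:15–09:45, 13:00–14:45, 15:30–16:45.
Only in the second: 11:00–12:45, 17:45–19:15.
Together these are the periods covered by exactly one.

09:15–09:45, 11:00–12:45, 13:00–14:45, 15:30–16:45, 17:45–19:15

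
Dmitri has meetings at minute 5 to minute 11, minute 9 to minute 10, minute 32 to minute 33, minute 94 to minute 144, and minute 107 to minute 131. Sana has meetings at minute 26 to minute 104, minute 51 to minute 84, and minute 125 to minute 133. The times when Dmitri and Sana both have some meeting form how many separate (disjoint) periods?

3

First set merges to minute 5 to minute 11, minute 32 to minute 33, minute 94 to minute 144.
Second set merges to minute 26 to minute 104, minute 125 to minute 133.
A ∩ B = minute 32 to minute 33, minute 94 to minute 104, minute 125 to minute 133.
That is 3 disjoint pieces.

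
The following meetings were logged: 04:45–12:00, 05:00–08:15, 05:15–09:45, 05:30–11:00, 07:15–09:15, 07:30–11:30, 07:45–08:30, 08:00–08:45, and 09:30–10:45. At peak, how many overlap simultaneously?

Walk the sorted start/end points keeping a running depth.
The depth first hits 8 at 08:00.

8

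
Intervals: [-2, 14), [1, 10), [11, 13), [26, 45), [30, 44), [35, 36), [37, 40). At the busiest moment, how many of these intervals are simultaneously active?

At 35, 3 of the intervals are simultaneously active.
No point has more.

3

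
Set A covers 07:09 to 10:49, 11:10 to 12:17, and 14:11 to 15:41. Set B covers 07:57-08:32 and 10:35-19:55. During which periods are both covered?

07:09-10:49 meets the second set on 07:57-08:32, 10:35-10:49.
11:10-12:17 meets the second set on 11:10-12:17.
14:11-15:41 meets the second set on 14:11-15:41.

07:57-08:32, 10:35-10:49, 11:10-12:17, 14:11-15:41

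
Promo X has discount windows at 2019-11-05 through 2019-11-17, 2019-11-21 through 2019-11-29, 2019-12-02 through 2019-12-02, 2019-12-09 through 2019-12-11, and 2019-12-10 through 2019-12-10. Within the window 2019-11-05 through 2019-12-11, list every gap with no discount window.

2019-11-18 through 2019-11-20, 2019-11-30 through 2019-12-01, 2019-12-03 through 2019-12-08

The merged coverage is 2019-11-05 through 2019-11-17, 2019-11-21 through 2019-11-29, 2019-12-02 through 2019-12-02, 2019-12-09 through 2019-12-11.
Uncovered inside 2019-11-05 through 2019-12-11: 2019-11-18 through 2019-11-20, 2019-11-30 through 2019-12-01, 2019-12-03 through 2019-12-08.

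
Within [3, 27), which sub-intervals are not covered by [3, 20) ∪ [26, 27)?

[20, 26)

Covered (merged): [3, 20), [26, 27).
Uncovered inside [3, 27): [20, 26).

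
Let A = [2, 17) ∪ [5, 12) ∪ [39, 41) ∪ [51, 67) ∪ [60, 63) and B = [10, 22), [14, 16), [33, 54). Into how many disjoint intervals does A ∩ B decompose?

A, merged: [2, 17), [39, 41), [51, 67).
B, merged: [10, 22), [33, 54).
A ∩ B = [10, 17), [39, 41), [51, 54).
That is 3 disjoint pieces.

3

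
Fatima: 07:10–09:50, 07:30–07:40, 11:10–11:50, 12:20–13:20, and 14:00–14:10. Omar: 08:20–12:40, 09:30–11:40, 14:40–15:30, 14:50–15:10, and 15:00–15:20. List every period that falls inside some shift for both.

08:20–09:50, 11:10–11:50, 12:20–12:40

First set merges to 07:10–09:50, 11:10–11:50, 12:20–13:20, 14:00–14:10.
Second set merges to 08:20–12:40, 14:40–15:30.
07:10–09:50 overlaps B on 08:20–09:50.
11:10–11:50 overlaps B on 11:10–11:50.
12:20–13:20 overlaps B on 12:20–12:40.
14:00–14:10 falls entirely outside B.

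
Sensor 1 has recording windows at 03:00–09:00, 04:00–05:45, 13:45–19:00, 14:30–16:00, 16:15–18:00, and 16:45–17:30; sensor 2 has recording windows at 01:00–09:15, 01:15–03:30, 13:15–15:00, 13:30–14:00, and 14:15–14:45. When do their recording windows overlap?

Merge the first list: 03:00-09:00, 13:45-19:00.
Merge the second list: 01:00-09:15, 13:15-15:00.
03:00-09:00 meets the second set on 03:00-09:00.
13:45-19:00 meets the second set on 13:45-15:00.

03:00-09:00, 13:45-15:00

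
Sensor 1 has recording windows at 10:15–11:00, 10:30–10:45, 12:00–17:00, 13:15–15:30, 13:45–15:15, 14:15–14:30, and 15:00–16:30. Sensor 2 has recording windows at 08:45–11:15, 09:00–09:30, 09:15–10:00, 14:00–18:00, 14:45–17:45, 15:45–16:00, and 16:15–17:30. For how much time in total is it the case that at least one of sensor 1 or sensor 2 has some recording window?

Merge the first list: 10:15–11:00, 12:00–17:00.
Merge the second list: 08:45–11:15, 14:00–18:00.
A ∪ B = 08:45–11:15, 12:00–18:00.
Total: 2 h 30 min + 6 h = 8 h 30 min.

8 h 30 min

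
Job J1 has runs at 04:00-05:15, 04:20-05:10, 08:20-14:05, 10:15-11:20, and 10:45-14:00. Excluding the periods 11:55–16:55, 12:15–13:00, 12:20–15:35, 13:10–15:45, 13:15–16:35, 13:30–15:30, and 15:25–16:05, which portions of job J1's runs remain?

04:00-05:15, 08:20-11:55

Merge the first list: 04:00-05:15, 08:20-14:05.
Merge the second list: 11:55-16:55.
04:00-05:15: no B overlap → unchanged.
08:20-14:05 minus B → 08:20-11:55.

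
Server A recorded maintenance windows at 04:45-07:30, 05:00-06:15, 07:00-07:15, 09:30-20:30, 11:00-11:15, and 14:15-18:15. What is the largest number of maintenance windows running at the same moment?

2

At 05:00, 2 of the intervals are simultaneously active.
No point has more.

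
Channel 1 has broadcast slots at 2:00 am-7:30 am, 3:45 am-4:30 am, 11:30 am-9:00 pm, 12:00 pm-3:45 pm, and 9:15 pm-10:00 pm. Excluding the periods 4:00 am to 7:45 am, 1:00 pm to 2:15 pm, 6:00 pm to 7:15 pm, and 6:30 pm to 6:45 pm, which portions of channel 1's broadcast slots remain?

First set merges to 2:00 am–7:30 am, 11:30 am–9:00 pm, 9:15 pm–10:00 pm.
Second set merges to 4:00 am–7:45 am, 1:00 pm–2:15 pm, 6:00 pm–7:15 pm.
2:00 am–7:30 am minus B → 2:00 am–4:00 am.
11:30 am–9:00 pm minus B → 11:30 am–1:00 pm, 2:15 pm–6:00 pm, 7:15 pm–9:00 pm.
9:15 pm–10:00 pm: no B overlap → unchanged.

2:00 am–4:00 am, 11:30 am–1:00 pm, 2:15 pm–6:00 pm, 7:15 pm–9:00 pm, 9:15 pm–10:00 pm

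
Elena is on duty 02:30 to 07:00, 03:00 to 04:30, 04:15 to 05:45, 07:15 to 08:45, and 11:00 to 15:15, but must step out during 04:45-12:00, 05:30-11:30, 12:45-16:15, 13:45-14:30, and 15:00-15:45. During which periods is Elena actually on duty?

A, merged: 02:30–07:00, 07:15–08:45, 11:00–15:15.
B, merged: 04:45–12:00, 12:45–16:15.
02:30–07:00 with B removed leaves 02:30–04:45.
07:15–08:45 lies entirely inside B → drops out.
11:00–15:15 with B removed leaves 12:00–12:45.

02:30–04:45, 12:00–12:45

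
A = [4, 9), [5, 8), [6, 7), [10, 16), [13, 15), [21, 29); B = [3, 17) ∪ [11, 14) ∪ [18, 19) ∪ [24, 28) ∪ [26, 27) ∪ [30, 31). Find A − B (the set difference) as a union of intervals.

[21, 24) ∪ [28, 29)

First set merges to [4, 9), [10, 16), [21, 29).
Second set merges to [3, 17), [18, 19), [24, 28), [30, 31).
[4, 9) lies entirely inside B → drops out.
[10, 16) lies entirely inside B → drops out.
[21, 29) with B removed leaves [21, 24), [28, 29).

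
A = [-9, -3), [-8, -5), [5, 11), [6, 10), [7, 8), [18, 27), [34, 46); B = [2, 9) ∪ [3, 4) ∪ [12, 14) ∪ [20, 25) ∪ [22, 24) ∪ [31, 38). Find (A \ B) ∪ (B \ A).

First set merges to [-9, -3), [5, 11), [18, 27), [34, 46).
Second set merges to [2, 9), [12, 14), [20, 25), [31, 38).
A \ B = [-9, -3), [9, 11), [18, 20), [25, 27), [38, 46).
B \ A = [2, 5), [12, 14), [31, 34).
Union of the two gives the symmetric difference.

[-9, -3) ∪ [2, 5) ∪ [9, 11) ∪ [12, 14) ∪ [18, 20) ∪ [25, 27) ∪ [31, 34) ∪ [38, 46)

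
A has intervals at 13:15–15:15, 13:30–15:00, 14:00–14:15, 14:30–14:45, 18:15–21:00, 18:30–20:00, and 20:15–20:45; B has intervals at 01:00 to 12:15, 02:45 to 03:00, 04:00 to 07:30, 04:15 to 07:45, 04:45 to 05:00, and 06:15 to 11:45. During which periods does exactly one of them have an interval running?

01:00–12:15, 13:15–15:15, 18:15–21:00

Merge the first list: 13:15–15:15, 18:15–21:00.
Merge the second list: 01:00–12:15.
A \ B = 13:15–15:15, 18:15–21:00.
B \ A = 01:00–12:15.
Union of the two gives the symmetric difference.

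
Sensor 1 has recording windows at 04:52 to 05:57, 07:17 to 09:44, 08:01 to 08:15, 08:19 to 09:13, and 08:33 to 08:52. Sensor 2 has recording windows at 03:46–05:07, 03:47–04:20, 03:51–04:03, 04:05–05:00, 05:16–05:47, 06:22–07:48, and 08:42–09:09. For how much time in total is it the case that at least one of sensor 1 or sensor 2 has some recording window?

First set merges to 04:52–05:57, 07:17–09:44.
Second set merges to 03:46–05:07, 05:16–05:47, 06:22–07:48, 08:42–09:09.
A ∪ B = 03:46–05:57, 06:22–09:44.
Total: 2 h 11 min + 3 h 22 min = 5 h 33 min.

5 h 33 min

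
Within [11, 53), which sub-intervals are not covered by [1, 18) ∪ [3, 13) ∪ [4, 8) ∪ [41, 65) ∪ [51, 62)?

The merged coverage is [1, 18), [41, 65).
Uncovered inside [11, 53): [18, 41).

[18, 41)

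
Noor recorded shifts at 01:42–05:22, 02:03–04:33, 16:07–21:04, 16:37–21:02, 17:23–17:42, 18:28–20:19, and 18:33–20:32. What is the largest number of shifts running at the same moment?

At 18:33, 4 of the intervals are simultaneously active.
No point has more.

4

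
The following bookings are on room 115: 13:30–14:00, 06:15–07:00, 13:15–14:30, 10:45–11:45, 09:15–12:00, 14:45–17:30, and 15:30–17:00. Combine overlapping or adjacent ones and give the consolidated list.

Sort by start: 06:15–07:00, 09:15–12:00, 10:45–11:45, 13:15–14:30, 13:30–14:00, 14:45–17:30, 15:30–17:00.
09:15–12:00 is disjoint → start new block.
10:45–11:45 overlaps/touches 09:15–12:00 → extend to 09:15–12:00.
13:15–14:30 is disjoint → start new block.
13:30–14:00 overlaps/touches 13:15–14:30 → extend to 13:15–14:30.
14:45–17:30 is disjoint → start new block.
15:30–17:00 overlaps/touches 14:45–17:30 → extend to 14:45–17:30.

06:15–07:00, 09:15–12:00, 13:15–14:30, 14:45–17:30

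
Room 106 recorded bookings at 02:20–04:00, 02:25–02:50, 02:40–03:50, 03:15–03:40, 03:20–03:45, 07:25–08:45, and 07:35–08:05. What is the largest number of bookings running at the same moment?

At 03:20, 4 of the intervals are simultaneously active.
No point has more.

4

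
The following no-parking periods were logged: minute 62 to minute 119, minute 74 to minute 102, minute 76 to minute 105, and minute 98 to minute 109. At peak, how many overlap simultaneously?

4

At minute 98, 4 of the intervals are simultaneously active.
No point has more.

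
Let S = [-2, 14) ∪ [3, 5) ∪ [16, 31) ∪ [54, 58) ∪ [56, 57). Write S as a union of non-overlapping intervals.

[-2, 14) ∪ [16, 31) ∪ [54, 58)

[3, 5) overlaps/touches [-2, 14) → extend to [-2, 14).
[16, 31) is disjoint → start new block.
[54, 58) is disjoint → start new block.
[56, 57) overlaps/touches [54, 58) → extend to [54, 58).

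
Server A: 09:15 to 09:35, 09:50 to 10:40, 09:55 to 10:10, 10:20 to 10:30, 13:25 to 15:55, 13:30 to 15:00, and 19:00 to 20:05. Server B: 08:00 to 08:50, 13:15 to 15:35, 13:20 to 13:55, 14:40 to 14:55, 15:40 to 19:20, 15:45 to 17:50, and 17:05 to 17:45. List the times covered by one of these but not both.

08:00–08:50, 09:15–09:35, 09:50–10:40, 13:15–13:25, 15:35–15:40, 15:55–19:00, 19:20–20:05

First set merges to 09:15–09:35, 09:50–10:40, 13:25–15:55, 19:00–20:05.
Second set merges to 08:00–08:50, 13:15–15:35, 15:40–19:20.
A \ B = 09:15–09:35, 09:50–10:40, 15:35–15:40, 19:20–20:05.
B \ A = 08:00–08:50, 13:15–13:25, 15:55–19:00.
Union of the two gives the symmetric difference.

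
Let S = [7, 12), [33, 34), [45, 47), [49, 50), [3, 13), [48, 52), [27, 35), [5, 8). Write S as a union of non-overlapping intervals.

[3, 13) ∪ [27, 35) ∪ [45, 47) ∪ [48, 52)

Sort by start: [3, 13), [5, 8), [7, 12), [27, 35), [33, 34), [45, 47), [48, 52), [49, 50).
[5, 8) overlaps/touches [3, 13) → extend to [3, 13).
[7, 12) overlaps/touches [3, 13) → extend to [3, 13).
[27, 35) is disjoint → start new block.
[33, 34) overlaps/touches [27, 35) → extend to [27, 35).
[45, 47) is disjoint → start new block.
[48, 52) is disjoint → start new block.
[49, 50) overlaps/touches [48, 52) → extend to [48, 52).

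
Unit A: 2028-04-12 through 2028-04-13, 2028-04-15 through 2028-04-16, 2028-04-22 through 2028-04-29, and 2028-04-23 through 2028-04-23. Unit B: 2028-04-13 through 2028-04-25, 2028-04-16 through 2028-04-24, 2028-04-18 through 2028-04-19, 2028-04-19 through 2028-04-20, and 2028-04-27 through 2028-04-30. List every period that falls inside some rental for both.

First set merges to 2028-04-12 through 2028-04-13, 2028-04-15 through 2028-04-16, 2028-04-22 through 2028-04-29.
Second set merges to 2028-04-13 through 2028-04-25, 2028-04-27 through 2028-04-30.
2028-04-12 through 2028-04-13 ∩ B → 2028-04-13 through 2028-04-13.
2028-04-15 through 2028-04-16 ∩ B → 2028-04-15 through 2028-04-16.
2028-04-22 through 2028-04-29 ∩ B → 2028-04-22 through 2028-04-25, 2028-04-27 through 2028-04-29.

2028-04-13 through 2028-04-13, 2028-04-15 through 2028-04-16, 2028-04-22 through 2028-04-25, 2028-04-27 through 2028-04-29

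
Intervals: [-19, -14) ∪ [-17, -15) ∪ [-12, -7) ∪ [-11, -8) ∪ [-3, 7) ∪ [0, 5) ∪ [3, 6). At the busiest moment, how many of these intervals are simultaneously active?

3

Walk the sorted start/end points keeping a running depth.
The depth first hits 3 at 3.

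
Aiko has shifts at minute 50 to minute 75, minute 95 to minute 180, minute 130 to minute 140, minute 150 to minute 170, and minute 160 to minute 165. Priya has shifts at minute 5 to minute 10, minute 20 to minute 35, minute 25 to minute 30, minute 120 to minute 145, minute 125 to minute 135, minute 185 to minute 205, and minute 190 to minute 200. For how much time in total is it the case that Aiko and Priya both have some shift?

A, merged: minute 50 to minute 75, minute 95 to minute 180.
B, merged: minute 5 to minute 10, minute 20 to minute 35, minute 120 to minute 145, minute 185 to minute 205.
A ∩ B = minute 120 to minute 145.
Total: 25 minutes.

25 minutes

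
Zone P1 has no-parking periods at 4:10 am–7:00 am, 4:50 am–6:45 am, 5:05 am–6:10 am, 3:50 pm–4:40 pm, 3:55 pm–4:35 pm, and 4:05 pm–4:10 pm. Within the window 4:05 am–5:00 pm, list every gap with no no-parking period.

Covered (merged): 4:10 am–7:00 am, 3:50 pm–4:40 pm.
Uncovered inside 4:05 am–5:00 pm: 4:05 am–4:10 am, 7:00 am–3:50 pm, 4:40 pm–5:00 pm.

4:05 am–4:10 am, 7:00 am–3:50 pm, 4:40 pm–5:00 pm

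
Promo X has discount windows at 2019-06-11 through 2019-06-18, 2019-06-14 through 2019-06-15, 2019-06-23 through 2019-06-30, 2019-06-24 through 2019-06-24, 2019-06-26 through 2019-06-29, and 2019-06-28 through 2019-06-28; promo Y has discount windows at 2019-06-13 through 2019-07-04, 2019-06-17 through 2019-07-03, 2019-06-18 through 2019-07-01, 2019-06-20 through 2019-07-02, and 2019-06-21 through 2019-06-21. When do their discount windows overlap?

2019-06-13 through 2019-06-18, 2019-06-23 through 2019-06-30

First set merges to 2019-06-11 through 2019-06-18, 2019-06-23 through 2019-06-30.
Second set merges to 2019-06-13 through 2019-07-04.
2019-06-11 through 2019-06-18 meets the second set on 2019-06-13 through 2019-06-18.
2019-06-23 through 2019-06-30 meets the second set on 2019-06-23 through 2019-06-30.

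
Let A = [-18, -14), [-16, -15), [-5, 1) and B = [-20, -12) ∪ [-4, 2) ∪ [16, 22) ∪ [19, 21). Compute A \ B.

A, merged: [-18, -14), [-5, 1).
B, merged: [-20, -12), [-4, 2), [16, 22).
[-18, -14) lies entirely inside B → drops out.
[-5, 1) with B removed leaves [-5, -4).

[-5, -4)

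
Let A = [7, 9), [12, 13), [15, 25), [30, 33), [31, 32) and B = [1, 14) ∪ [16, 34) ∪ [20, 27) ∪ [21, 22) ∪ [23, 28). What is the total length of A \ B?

First set merges to [7, 9), [12, 13), [15, 25), [30, 33).
Second set merges to [1, 14), [16, 34).
A \ B = [15, 16).
Total: 1.

1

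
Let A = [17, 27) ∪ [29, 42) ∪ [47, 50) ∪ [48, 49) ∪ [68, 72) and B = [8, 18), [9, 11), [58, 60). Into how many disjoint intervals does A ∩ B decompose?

1

First set merges to [17, 27), [29, 42), [47, 50), [68, 72).
Second set merges to [8, 18), [58, 60).
A ∩ B = [17, 18).
That is 1 disjoint piece.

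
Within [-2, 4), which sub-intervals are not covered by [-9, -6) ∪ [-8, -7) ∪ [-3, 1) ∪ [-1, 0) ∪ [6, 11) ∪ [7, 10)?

[1, 4)

The merged coverage is [-9, -6), [-3, 1), [6, 11).
Complement within [-2, 4): [1, 4).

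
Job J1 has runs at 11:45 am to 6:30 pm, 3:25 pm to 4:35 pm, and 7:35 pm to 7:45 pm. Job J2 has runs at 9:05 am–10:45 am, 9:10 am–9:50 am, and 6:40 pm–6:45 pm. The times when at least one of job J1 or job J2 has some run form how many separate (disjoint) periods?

First set merges to 11:45 am–6:30 pm, 7:35 pm–7:45 pm.
Second set merges to 9:05 am–10:45 am, 6:40 pm–6:45 pm.
A ∪ B = 9:05 am–10:45 am, 11:45 am–6:30 pm, 6:40 pm–6:45 pm, 7:35 pm–7:45 pm.
That is 4 disjoint pieces.

4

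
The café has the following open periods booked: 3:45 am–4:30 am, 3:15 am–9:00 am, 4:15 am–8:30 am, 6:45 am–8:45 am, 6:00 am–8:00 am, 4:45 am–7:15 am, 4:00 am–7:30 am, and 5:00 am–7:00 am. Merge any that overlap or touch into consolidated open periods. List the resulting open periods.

3:15 am–9:00 am

Sort by start: 3:15 am–9:00 am, 3:45 am–4:30 am, 4:00 am–7:30 am, 4:15 am–8:30 am, 4:45 am–7:15 am, 5:00 am–7:00 am, 6:00 am–8:00 am, 6:45 am–8:45 am.
3:45 am–4:30 am overlaps/touches 3:15 am–9:00 am → extend to 3:15 am–9:00 am.
4:00 am–7:30 am overlaps/touches 3:15 am–9:00 am → extend to 3:15 am–9:00 am.
4:15 am–8:30 am overlaps/touches 3:15 am–9:00 am → extend to 3:15 am–9:00 am.
4:45 am–7:15 am overlaps/touches 3:15 am–9:00 am → extend to 3:15 am–9:00 am.
5:00 am–7:00 am overlaps/touches 3:15 am–9:00 am → extend to 3:15 am–9:00 am.
6:00 am–8:00 am overlaps/touches 3:15 am–9:00 am → extend to 3:15 am–9:00 am.
6:45 am–8:45 am overlaps/touches 3:15 am–9:00 am → extend to 3:15 am–9:00 am.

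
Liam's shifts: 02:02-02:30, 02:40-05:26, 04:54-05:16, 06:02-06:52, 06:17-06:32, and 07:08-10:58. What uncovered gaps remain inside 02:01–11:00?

02:01-02:02, 02:30-02:40, 05:26-06:02, 06:52-07:08, 10:58-11:00

After merging, the occupied span is 02:02-02:30, 02:40-05:26, 06:02-06:52, 07:08-10:58.
Complement within 02:01-11:00: 02:01-02:02, 02:30-02:40, 05:26-06:02, 06:52-07:08, 10:58-11:00.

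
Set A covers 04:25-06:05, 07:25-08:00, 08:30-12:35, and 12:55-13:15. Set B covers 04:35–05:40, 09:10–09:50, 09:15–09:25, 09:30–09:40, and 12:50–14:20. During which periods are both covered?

Merge the second list: 04:35–05:40, 09:10–09:50, 12:50–14:20.
04:25–06:05 ∩ B → 04:35–05:40.
07:25–08:00 meets no B interval.
08:30–12:35 ∩ B → 09:10–09:50.
12:55–13:15 ∩ B → 12:55–13:15.

04:35–05:40, 09:10–09:50, 12:55–13:15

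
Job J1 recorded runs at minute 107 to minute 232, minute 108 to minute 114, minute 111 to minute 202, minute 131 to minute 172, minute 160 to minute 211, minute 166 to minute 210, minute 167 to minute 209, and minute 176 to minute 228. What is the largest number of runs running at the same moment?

6

At minute 167, 6 of the intervals are simultaneously active.
No point has more.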